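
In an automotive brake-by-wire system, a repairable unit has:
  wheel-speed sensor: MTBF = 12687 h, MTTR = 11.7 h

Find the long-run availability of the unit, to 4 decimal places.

0.9991

A(wheel-speed sensor) = MTBF/(MTBF+MTTR) = 12687/(12687+11.7) = 0.9991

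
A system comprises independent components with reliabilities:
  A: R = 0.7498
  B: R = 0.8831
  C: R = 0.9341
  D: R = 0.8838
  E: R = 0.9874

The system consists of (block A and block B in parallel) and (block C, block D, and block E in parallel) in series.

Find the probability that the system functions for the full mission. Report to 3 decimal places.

0.971

Parallel (A and B): 1 − (1 − 0.74980)(1 − 0.88310) = 0.97075
Parallel (C, D, and E): 1 − (1 − 0.93410)(1 − 0.88380)(1 − 0.98740) = 0.99990
Series ([0.97075] and [0.99990]): 0.97075 × 0.99990 = 0.971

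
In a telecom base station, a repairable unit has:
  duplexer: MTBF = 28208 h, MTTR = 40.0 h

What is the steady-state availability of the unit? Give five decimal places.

A(duplexer) = MTBF/(MTBF+MTTR) = 28208/(28208+40.0) = 0.99858

0.99858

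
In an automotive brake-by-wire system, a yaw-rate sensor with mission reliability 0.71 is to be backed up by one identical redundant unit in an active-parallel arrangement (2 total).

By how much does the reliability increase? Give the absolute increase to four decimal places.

R_before = 0.71
R_after = 1 − (1 − 0.71)^2 = 0.9159
ΔR = 0.9159 − 0.71 = 0.2059

0.2059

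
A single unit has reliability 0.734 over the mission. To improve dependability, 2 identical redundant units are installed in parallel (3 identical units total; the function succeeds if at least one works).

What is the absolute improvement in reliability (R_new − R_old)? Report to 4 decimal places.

R_before = 0.734
R_after = 1 − (1 − 0.734)^3 = 0.9812
ΔR = 0.9812 − 0.734 = 0.2472

0.2472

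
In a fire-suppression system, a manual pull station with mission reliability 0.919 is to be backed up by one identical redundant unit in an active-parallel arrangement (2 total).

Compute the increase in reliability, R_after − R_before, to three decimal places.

R_before = 0.919
R_after = 1 − (1 − 0.919)^2 = 0.993
ΔR = 0.993 − 0.919 = 0.074

0.074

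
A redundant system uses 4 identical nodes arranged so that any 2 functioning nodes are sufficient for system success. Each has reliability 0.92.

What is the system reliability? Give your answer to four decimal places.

0.9981

R = Σ_{i=2}^{4} C(4,i) p^i (1−p)^{4−i} with p = 0.92
C(4,2)·0.92^2·0.08^2 = 0.032502
C(4,3)·0.92^3·0.08^1 = 0.249180
C(4,4)·0.92^4·0.08^0 = 0.716393
Sum = 0.9981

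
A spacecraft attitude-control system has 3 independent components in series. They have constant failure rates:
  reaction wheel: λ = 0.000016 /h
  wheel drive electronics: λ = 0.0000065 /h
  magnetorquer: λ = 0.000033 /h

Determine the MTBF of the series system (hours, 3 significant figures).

Series of exponential components: λ_sys = Σ λ_i
λ_sys = 0.000016 + 0.0000065 + 0.000033 = 5.5500e-05 /h
MTBF = 1 / λ_sys = 18000 h

18000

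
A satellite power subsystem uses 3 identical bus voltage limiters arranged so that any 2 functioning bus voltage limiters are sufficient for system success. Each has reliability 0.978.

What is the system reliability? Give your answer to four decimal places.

R = Σ_{i=2}^{3} C(3,i) p^i (1−p)^{3−i} with p = 0.978
C(3,2)·0.978^2·0.022^1 = 0.063128
C(3,3)·0.978^3·0.022^0 = 0.935441
Sum = 0.9986

0.9986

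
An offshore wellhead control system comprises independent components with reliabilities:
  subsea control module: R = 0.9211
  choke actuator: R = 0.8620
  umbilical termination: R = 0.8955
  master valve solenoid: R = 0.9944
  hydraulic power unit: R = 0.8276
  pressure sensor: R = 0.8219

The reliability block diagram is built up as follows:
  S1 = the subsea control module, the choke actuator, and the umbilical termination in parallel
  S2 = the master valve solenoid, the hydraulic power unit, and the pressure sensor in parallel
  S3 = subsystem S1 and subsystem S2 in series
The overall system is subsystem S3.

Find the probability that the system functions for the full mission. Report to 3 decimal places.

Parallel (subsea control module, choke actuator, and umbilical termination): 1 − (1 − 0.92110)(1 − 0.86200)(1 − 0.89550) = 0.99886
Parallel (master valve solenoid, hydraulic power unit, and pressure sensor): 1 − (1 − 0.99440)(1 − 0.82760)(1 − 0.82190) = 0.99983
Series ([0.99886] and [0.99983]): 0.99886 × 0.99983 = 0.999

0.999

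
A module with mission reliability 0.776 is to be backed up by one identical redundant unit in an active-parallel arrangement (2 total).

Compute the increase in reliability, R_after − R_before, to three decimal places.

R_before = 0.776
R_after = 1 − (1 − 0.776)^2 = 0.950
ΔR = 0.950 − 0.776 = 0.174

0.174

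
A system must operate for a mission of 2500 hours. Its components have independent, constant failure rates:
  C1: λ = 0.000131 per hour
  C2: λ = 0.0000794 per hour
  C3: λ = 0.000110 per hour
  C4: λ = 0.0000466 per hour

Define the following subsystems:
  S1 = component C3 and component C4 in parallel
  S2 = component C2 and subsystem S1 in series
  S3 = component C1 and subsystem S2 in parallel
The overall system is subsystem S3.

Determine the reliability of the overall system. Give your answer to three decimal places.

0.944

R(C1) = exp(−0.000131 × 2500) = 0.72072
R(C2) = exp(−0.0000794 × 2500) = 0.81996
R(C3) = exp(−0.000110 × 2500) = 0.75957
R(C4) = exp(−0.0000466 × 2500) = 0.89003
Parallel (C3 and C4): 1 − (1 − 0.75957)(1 − 0.89003) = 0.97356
Series (C2 and [0.97356]): 0.81996 × 0.97356 = 0.79828
Parallel (C1 and [0.79828]): 1 − (1 − 0.72072)(1 − 0.79828) = 0.944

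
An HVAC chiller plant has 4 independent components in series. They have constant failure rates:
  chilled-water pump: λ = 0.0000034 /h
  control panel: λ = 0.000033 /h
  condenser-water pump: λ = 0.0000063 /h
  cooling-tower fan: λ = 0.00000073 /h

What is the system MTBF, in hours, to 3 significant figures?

Series of exponential components: λ_sys = Σ λ_i
λ_sys = 0.0000034 + 0.000033 + 0.0000063 + 0.00000073 = 4.3430e-05 /h
MTBF = 1 / λ_sys = 23000 h

23000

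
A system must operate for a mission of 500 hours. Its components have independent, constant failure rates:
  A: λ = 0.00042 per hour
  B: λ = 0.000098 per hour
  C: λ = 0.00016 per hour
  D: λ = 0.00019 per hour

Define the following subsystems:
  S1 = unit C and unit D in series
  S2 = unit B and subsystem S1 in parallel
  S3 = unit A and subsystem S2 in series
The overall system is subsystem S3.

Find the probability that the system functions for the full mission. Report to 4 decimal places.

R(A) = exp(−0.00042 × 500) = 0.810584
R(B) = exp(−0.000098 × 500) = 0.952181
R(C) = exp(−0.00016 × 500) = 0.923116
R(D) = exp(−0.00019 × 500) = 0.909373
Series (C and D): 0.923116 × 0.909373 = 0.839457
Parallel (B and [0.839457]): 1 − (1 − 0.952181)(1 − 0.839457) = 0.992323
Series (A and [0.992323]): 0.810584 × 0.992323 = 0.8044

0.8044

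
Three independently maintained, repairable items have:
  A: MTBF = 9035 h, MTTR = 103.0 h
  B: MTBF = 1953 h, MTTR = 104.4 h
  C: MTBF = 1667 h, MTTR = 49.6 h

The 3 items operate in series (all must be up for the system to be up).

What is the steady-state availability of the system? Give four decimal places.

A(A) = MTBF/(MTBF+MTTR) = 9035/(9035+103.0) = 0.988728
A(B) = MTBF/(MTBF+MTTR) = 1953/(1953+104.4) = 0.949256
A(C) = MTBF/(MTBF+MTTR) = 1667/(1667+49.6) = 0.971106
Series availability: 0.988728 × 0.949256 × 0.971106 = 0.9114

0.9114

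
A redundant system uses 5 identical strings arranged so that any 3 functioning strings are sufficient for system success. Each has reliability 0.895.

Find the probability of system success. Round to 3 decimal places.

R = Σ_{i=3}^{5} C(5,i) p^i (1−p)^{5−i} with p = 0.895
C(5,3)·0.895^3·0.105^2 = 0.07904
C(5,4)·0.895^4·0.105^1 = 0.33686
C(5,5)·0.895^5·0.105^0 = 0.57427
Sum = 0.990

0.990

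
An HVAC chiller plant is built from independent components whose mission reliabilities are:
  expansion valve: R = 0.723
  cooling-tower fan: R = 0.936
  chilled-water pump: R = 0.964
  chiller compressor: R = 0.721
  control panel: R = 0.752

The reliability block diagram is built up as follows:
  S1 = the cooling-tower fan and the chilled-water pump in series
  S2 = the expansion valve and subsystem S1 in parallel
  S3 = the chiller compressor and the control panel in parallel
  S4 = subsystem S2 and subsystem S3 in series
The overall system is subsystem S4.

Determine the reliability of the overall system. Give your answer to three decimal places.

Series (cooling-tower fan and chilled-water pump): 0.93600 × 0.96400 = 0.90230
Parallel (expansion valve and [0.90230]): 1 − (1 − 0.72300)(1 − 0.90230) = 0.97294
Parallel (chiller compressor and control panel): 1 − (1 − 0.72100)(1 − 0.75200) = 0.93081
Series ([0.97294] and [0.93081]): 0.97294 × 0.93081 = 0.906

0.906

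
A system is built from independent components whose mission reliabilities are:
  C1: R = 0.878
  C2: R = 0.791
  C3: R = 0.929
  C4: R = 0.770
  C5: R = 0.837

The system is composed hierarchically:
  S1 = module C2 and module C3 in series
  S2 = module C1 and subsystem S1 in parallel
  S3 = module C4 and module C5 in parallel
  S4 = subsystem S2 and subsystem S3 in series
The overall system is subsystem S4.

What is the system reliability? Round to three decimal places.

0.931

Series (C2 and C3): 0.79100 × 0.92900 = 0.73484
Parallel (C1 and [0.73484]): 1 − (1 − 0.87800)(1 − 0.73484) = 0.96765
Parallel (C4 and C5): 1 − (1 − 0.77000)(1 − 0.83700) = 0.96251
Series ([0.96765] and [0.96251]): 0.96765 × 0.96251 = 0.931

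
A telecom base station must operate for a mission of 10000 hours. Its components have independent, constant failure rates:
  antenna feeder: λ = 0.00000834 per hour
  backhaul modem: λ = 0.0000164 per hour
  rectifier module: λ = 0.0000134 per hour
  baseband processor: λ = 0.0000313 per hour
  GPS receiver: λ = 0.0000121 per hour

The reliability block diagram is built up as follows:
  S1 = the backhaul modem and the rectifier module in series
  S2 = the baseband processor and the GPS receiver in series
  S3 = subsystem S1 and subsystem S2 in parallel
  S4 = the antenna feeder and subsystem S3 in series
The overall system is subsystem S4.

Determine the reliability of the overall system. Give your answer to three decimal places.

0.837

R(antenna feeder) = exp(−0.00000834 × 10000) = 0.91998
R(backhaul modem) = exp(−0.0000164 × 10000) = 0.84874
R(rectifier module) = exp(−0.0000134 × 10000) = 0.87459
R(baseband processor) = exp(−0.0000313 × 10000) = 0.73125
R(GPS receiver) = exp(−0.0000121 × 10000) = 0.88603
Series (backhaul modem and rectifier module): 0.84874 × 0.87459 = 0.74230
Series (baseband processor and GPS receiver): 0.73125 × 0.88603 = 0.64791
Parallel ([0.74230] and [0.64791]): 1 − (1 − 0.74230)(1 − 0.64791) = 0.90927
Series (antenna feeder and [0.90927]): 0.91998 × 0.90927 = 0.837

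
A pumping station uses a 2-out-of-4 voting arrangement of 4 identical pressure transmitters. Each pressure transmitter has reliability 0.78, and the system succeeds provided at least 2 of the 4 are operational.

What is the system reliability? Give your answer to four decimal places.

0.9644

R = Σ_{i=2}^{4} C(4,i) p^i (1−p)^{4−i} with p = 0.78
C(4,2)·0.78^2·0.22^2 = 0.176679
C(4,3)·0.78^3·0.22^1 = 0.417606
C(4,4)·0.78^4·0.22^0 = 0.370151
Sum = 0.9644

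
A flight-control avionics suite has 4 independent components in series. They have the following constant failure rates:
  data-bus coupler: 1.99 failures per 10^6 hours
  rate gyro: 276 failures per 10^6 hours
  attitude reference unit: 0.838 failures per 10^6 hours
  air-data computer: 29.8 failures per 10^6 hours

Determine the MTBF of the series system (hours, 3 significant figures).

Series of exponential components: λ_sys = Σ λ_i
λ_sys = 0.00000199 + 0.000276 + 0.000000838 + 0.0000298 = 3.0863e-04 /h
MTBF = 1 / λ_sys = 3240 h

3240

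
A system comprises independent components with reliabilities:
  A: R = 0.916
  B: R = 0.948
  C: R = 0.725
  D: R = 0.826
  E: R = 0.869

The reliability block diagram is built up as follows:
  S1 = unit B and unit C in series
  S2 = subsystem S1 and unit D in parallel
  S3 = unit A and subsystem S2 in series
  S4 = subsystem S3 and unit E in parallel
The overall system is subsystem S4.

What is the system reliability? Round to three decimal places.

0.982

Series (B and C): 0.94800 × 0.72500 = 0.68730
Parallel ([0.68730] and D): 1 − (1 − 0.68730)(1 − 0.82600) = 0.94559
Series (A and [0.94559]): 0.91600 × 0.94559 = 0.86616
Parallel ([0.86616] and E): 1 − (1 − 0.86616)(1 − 0.86900) = 0.982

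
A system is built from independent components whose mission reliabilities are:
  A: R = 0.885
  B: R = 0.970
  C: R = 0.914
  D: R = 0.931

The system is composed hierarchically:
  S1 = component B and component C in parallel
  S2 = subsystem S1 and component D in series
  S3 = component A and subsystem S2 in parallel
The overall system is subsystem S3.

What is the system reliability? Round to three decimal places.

0.992

Parallel (B and C): 1 − (1 − 0.97000)(1 − 0.91400) = 0.99742
Series ([0.99742] and D): 0.99742 × 0.93100 = 0.92860
Parallel (A and [0.92860]): 1 − (1 − 0.88500)(1 − 0.92860) = 0.992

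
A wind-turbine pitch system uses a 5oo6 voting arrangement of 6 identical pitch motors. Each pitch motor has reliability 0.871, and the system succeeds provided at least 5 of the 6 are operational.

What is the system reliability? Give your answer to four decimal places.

R = Σ_{i=5}^{6} C(6,i) p^i (1−p)^{6−i} with p = 0.871
C(6,5)·0.871^5·0.129^1 = 0.388000
C(6,6)·0.871^6·0.129^0 = 0.436625
Sum = 0.8246

0.8246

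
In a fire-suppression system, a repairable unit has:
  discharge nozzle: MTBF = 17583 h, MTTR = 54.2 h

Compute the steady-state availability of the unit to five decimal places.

A(discharge nozzle) = MTBF/(MTBF+MTTR) = 17583/(17583+54.2) = 0.99693

0.99693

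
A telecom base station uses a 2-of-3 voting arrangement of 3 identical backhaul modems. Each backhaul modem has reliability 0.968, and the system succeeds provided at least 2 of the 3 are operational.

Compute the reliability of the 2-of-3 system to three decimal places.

R = Σ_{i=2}^{3} C(3,i) p^i (1−p)^{3−i} with p = 0.968
C(3,2)·0.968^2·0.032^1 = 0.08995
C(3,3)·0.968^3·0.032^0 = 0.90704
Sum = 0.997

0.997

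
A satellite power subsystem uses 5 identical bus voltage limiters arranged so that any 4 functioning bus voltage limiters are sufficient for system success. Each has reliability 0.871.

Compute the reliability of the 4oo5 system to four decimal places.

0.8725

R = Σ_{i=4}^{5} C(5,i) p^i (1−p)^{5−i} with p = 0.871
C(5,4)·0.871^4·0.129^1 = 0.371221
C(5,5)·0.871^5·0.129^0 = 0.501292
Sum = 0.8725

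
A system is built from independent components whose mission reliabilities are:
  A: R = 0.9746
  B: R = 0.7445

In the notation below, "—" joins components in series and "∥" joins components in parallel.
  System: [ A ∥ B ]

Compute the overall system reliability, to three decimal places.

0.994

Parallel (A and B): 1 − (1 − 0.97460)(1 − 0.74450) = 0.994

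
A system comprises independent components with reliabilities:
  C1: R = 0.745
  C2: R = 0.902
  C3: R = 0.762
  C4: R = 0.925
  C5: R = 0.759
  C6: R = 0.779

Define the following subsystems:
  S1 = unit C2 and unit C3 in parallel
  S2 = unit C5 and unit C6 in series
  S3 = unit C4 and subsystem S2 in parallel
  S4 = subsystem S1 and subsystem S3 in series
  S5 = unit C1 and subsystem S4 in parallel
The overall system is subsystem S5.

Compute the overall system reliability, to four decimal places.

0.9864

Parallel (C2 and C3): 1 − (1 − 0.902000)(1 − 0.762000) = 0.976676
Series (C5 and C6): 0.759000 × 0.779000 = 0.591261
Parallel (C4 and [0.591261]): 1 − (1 − 0.925000)(1 − 0.591261) = 0.969345
Series ([0.976676] and [0.969345]): 0.976676 × 0.969345 = 0.946736
Parallel (C1 and [0.946736]): 1 − (1 − 0.745000)(1 − 0.946736) = 0.9864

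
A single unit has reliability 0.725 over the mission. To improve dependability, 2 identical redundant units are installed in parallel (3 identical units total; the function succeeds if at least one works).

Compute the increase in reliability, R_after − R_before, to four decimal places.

R_before = 0.725
R_after = 1 − (1 − 0.725)^3 = 0.9792
ΔR = 0.9792 − 0.725 = 0.2542

0.2542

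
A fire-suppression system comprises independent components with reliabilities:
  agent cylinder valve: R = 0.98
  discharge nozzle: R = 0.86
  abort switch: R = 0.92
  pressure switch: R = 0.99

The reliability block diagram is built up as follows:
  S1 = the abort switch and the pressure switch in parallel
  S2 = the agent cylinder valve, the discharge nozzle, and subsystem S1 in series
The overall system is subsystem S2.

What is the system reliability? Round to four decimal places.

Parallel (abort switch and pressure switch): 1 − (1 − 0.920000)(1 − 0.990000) = 0.999200
Series (agent cylinder valve, discharge nozzle, and [0.999200]): 0.980000 × 0.860000 × 0.999200 = 0.8421

0.8421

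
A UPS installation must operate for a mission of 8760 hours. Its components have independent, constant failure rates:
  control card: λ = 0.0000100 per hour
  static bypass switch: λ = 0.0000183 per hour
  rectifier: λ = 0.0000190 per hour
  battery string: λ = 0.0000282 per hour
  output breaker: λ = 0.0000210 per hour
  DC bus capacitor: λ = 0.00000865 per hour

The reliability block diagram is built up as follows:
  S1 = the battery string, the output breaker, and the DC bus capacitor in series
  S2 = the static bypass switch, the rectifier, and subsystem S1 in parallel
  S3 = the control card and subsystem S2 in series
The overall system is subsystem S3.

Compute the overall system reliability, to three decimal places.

R(control card) = exp(−0.0000100 × 8760) = 0.91613
R(static bypass switch) = exp(−0.0000183 × 8760) = 0.85188
R(rectifier) = exp(−0.0000190 × 8760) = 0.84667
R(battery string) = exp(−0.0000282 × 8760) = 0.78112
R(output breaker) = exp(−0.0000210 × 8760) = 0.83197
R(DC bus capacitor) = exp(−0.00000865 × 8760) = 0.92703
Series (battery string, output breaker, and DC bus capacitor): 0.78112 × 0.83197 × 0.92703 = 0.60245
Parallel (static bypass switch, rectifier, and [0.60245]): 1 − (1 − 0.85188)(1 − 0.84667)(1 − 0.60245) = 0.99097
Series (control card and [0.99097]): 0.91613 × 0.99097 = 0.908

0.908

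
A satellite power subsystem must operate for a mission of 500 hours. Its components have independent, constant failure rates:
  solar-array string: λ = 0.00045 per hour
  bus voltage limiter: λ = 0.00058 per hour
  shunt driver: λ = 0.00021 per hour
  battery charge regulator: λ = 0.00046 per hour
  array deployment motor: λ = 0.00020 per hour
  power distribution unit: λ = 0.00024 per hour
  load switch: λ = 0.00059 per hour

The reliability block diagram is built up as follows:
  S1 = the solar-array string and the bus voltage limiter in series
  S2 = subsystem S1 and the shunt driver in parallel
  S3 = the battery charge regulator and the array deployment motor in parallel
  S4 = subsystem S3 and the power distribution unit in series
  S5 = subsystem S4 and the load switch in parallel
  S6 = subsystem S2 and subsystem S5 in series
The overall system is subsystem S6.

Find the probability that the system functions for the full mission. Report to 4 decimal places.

R(solar-array string) = exp(−0.00045 × 500) = 0.798516
R(bus voltage limiter) = exp(−0.00058 × 500) = 0.748264
R(shunt driver) = exp(−0.00021 × 500) = 0.900325
R(battery charge regulator) = exp(−0.00046 × 500) = 0.794534
R(array deployment motor) = exp(−0.00020 × 500) = 0.904837
R(power distribution unit) = exp(−0.00024 × 500) = 0.886920
R(load switch) = exp(−0.00059 × 500) = 0.744532
Series (solar-array string and bus voltage limiter): 0.798516 × 0.748264 = 0.597501
Parallel ([0.597501] and shunt driver): 1 − (1 − 0.597501)(1 − 0.900325) = 0.959881
Parallel (battery charge regulator and array deployment motor): 1 − (1 − 0.794534)(1 − 0.904837) = 0.980447
Series ([0.980447] and power distribution unit): 0.980447 × 0.886920 = 0.869578
Parallel ([0.869578] and load switch): 1 − (1 − 0.869578)(1 − 0.744532) = 0.966681
Series ([0.959881] and [0.966681]): 0.959881 × 0.966681 = 0.9279

0.9279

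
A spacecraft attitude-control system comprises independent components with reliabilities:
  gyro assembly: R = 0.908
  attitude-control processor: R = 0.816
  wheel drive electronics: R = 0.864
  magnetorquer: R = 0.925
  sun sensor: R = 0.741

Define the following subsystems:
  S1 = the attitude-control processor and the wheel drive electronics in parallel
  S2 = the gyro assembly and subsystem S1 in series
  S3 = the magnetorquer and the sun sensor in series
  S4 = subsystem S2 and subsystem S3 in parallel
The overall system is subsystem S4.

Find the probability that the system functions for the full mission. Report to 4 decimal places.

0.9639

Parallel (attitude-control processor and wheel drive electronics): 1 − (1 − 0.816000)(1 − 0.864000) = 0.974976
Series (gyro assembly and [0.974976]): 0.908000 × 0.974976 = 0.885278
Series (magnetorquer and sun sensor): 0.925000 × 0.741000 = 0.685425
Parallel ([0.885278] and [0.685425]): 1 − (1 − 0.885278)(1 − 0.685425) = 0.9639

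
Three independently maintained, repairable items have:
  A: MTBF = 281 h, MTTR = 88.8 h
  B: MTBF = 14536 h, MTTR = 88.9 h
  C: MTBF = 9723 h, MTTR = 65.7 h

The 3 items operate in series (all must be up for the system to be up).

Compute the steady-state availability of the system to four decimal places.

A(A) = MTBF/(MTBF+MTTR) = 281/(281+88.8) = 0.759870
A(B) = MTBF/(MTBF+MTTR) = 14536/(14536+88.9) = 0.993921
A(C) = MTBF/(MTBF+MTTR) = 9723/(9723+65.7) = 0.993288
Series availability: 0.759870 × 0.993921 × 0.993288 = 0.7502

0.7502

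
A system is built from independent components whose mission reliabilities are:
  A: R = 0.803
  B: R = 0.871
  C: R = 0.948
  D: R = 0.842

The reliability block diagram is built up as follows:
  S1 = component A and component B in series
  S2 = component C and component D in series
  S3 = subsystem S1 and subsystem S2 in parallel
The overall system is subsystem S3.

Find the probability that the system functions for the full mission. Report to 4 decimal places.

Series (A and B): 0.803000 × 0.871000 = 0.699413
Series (C and D): 0.948000 × 0.842000 = 0.798216
Parallel ([0.699413] and [0.798216]): 1 − (1 − 0.699413)(1 − 0.798216) = 0.9393

0.9393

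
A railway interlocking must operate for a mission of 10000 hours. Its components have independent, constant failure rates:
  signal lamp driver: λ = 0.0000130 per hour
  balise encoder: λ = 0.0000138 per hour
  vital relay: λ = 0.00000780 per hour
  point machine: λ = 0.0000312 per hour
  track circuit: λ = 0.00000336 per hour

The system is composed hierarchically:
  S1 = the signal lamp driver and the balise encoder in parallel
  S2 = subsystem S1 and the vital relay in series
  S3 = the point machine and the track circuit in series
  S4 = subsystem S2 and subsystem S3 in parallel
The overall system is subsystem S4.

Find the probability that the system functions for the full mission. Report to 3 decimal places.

0.974

R(signal lamp driver) = exp(−0.0000130 × 10000) = 0.87810
R(balise encoder) = exp(−0.0000138 × 10000) = 0.87110
R(vital relay) = exp(−0.00000780 × 10000) = 0.92496
R(point machine) = exp(−0.0000312 × 10000) = 0.73198
R(track circuit) = exp(−0.00000336 × 10000) = 0.96696
Parallel (signal lamp driver and balise encoder): 1 − (1 − 0.87810)(1 − 0.87110) = 0.98429
Series ([0.98429] and vital relay): 0.98429 × 0.92496 = 0.91043
Series (point machine and track circuit): 0.73198 × 0.96696 = 0.70780
Parallel ([0.91043] and [0.70780]): 1 − (1 − 0.91043)(1 − 0.70780) = 0.974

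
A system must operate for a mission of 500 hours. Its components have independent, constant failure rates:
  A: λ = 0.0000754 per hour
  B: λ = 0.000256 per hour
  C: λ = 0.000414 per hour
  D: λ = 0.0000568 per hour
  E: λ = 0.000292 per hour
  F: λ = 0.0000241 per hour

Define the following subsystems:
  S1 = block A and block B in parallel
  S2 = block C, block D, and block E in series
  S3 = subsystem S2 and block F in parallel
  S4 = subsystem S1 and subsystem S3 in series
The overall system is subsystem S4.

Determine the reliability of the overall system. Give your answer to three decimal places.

0.992

R(A) = exp(−0.0000754 × 500) = 0.96300
R(B) = exp(−0.000256 × 500) = 0.87985
R(C) = exp(−0.000414 × 500) = 0.81302
R(D) = exp(−0.0000568 × 500) = 0.97200
R(E) = exp(−0.000292 × 500) = 0.86416
R(F) = exp(−0.0000241 × 500) = 0.98802
Parallel (A and B): 1 − (1 − 0.96300)(1 − 0.87985) = 0.99555
Series (C, D, and E): 0.81302 × 0.97200 × 0.86416 = 0.68291
Parallel ([0.68291] and F): 1 − (1 − 0.68291)(1 − 0.98802) = 0.99620
Series ([0.99555] and [0.99620]): 0.99555 × 0.99620 = 0.992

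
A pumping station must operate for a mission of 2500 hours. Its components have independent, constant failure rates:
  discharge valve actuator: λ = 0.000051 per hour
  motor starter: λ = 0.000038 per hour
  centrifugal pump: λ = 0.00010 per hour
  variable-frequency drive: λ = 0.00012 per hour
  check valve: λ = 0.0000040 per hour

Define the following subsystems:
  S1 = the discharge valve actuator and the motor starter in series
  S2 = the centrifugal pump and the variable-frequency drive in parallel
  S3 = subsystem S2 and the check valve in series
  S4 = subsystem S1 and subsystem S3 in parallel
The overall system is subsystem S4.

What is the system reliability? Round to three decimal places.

R(discharge valve actuator) = exp(−0.000051 × 2500) = 0.88029
R(motor starter) = exp(−0.000038 × 2500) = 0.90937
R(centrifugal pump) = exp(−0.00010 × 2500) = 0.77880
R(variable-frequency drive) = exp(−0.00012 × 2500) = 0.74082
R(check valve) = exp(−0.0000040 × 2500) = 0.99005
Series (discharge valve actuator and motor starter): 0.88029 × 0.90937 = 0.80051
Parallel (centrifugal pump and variable-frequency drive): 1 − (1 − 0.77880)(1 − 0.74082) = 0.94267
Series ([0.94267] and check valve): 0.94267 × 0.99005 = 0.93329
Parallel ([0.80051] and [0.93329]): 1 − (1 − 0.80051)(1 − 0.93329) = 0.987

0.987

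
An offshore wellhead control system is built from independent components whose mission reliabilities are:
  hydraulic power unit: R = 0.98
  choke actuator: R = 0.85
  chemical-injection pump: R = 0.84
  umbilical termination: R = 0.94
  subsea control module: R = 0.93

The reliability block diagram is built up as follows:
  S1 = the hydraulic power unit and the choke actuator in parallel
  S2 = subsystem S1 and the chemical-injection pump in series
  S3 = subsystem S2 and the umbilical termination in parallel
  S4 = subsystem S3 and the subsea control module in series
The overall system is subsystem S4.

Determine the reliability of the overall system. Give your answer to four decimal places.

0.9209

Parallel (hydraulic power unit and choke actuator): 1 − (1 − 0.980000)(1 − 0.850000) = 0.997000
Series ([0.997000] and chemical-injection pump): 0.997000 × 0.840000 = 0.837480
Parallel ([0.837480] and umbilical termination): 1 − (1 − 0.837480)(1 − 0.940000) = 0.990249
Series ([0.990249] and subsea control module): 0.990249 × 0.930000 = 0.9209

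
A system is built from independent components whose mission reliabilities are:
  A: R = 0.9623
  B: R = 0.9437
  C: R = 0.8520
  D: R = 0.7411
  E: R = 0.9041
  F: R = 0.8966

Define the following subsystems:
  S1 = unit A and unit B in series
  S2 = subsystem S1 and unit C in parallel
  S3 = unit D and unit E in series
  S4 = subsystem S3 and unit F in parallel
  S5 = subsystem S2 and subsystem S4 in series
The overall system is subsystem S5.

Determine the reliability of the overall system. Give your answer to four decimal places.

Series (A and B): 0.962300 × 0.943700 = 0.908123
Parallel ([0.908123] and C): 1 − (1 − 0.908123)(1 − 0.852000) = 0.986402
Series (D and E): 0.741100 × 0.904100 = 0.670029
Parallel ([0.670029] and F): 1 − (1 − 0.670029)(1 − 0.896600) = 0.965881
Series ([0.986402] and [0.965881]): 0.986402 × 0.965881 = 0.9527

0.9527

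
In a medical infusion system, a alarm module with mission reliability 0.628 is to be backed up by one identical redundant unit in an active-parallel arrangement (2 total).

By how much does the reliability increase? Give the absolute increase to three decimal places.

R_before = 0.628
R_after = 1 − (1 − 0.628)^2 = 0.862
ΔR = 0.862 − 0.628 = 0.234

0.234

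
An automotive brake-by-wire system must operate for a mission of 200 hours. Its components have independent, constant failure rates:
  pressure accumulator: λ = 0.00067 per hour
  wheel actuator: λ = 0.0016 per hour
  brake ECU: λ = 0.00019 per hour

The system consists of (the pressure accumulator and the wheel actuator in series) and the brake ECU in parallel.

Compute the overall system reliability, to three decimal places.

R(pressure accumulator) = exp(−0.00067 × 200) = 0.87459
R(wheel actuator) = exp(−0.0016 × 200) = 0.72615
R(brake ECU) = exp(−0.00019 × 200) = 0.96271
Series (pressure accumulator and wheel actuator): 0.87459 × 0.72615 = 0.63508
Parallel ([0.63508] and brake ECU): 1 − (1 − 0.63508)(1 − 0.96271) = 0.986

0.986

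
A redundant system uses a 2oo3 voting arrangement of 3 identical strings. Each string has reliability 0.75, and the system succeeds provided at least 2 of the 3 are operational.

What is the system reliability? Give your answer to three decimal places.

0.844

R = Σ_{i=2}^{3} C(3,i) p^i (1−p)^{3−i} with p = 0.75
C(3,2)·0.75^2·0.25^1 = 0.42188
C(3,3)·0.75^3·0.25^0 = 0.42188
Sum = 0.844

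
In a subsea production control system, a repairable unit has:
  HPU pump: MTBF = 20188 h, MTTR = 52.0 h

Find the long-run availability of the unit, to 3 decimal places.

A(HPU pump) = MTBF/(MTBF+MTTR) = 20188/(20188+52.0) = 0.997

0.997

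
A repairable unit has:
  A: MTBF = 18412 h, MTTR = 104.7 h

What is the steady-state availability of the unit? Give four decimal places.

A(A) = MTBF/(MTBF+MTTR) = 18412/(18412+104.7) = 0.9943

0.9943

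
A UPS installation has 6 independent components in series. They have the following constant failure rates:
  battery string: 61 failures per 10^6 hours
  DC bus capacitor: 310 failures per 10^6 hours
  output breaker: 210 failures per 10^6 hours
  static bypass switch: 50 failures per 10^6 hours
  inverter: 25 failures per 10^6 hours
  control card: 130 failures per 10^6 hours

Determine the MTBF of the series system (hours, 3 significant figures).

1270

Series of exponential components: λ_sys = Σ λ_i
λ_sys = 0.000061 + 0.00031 + 0.00021 + 0.000050 + 0.000025 + 0.00013 = 7.8600e-04 /h
MTBF = 1 / λ_sys = 1270 h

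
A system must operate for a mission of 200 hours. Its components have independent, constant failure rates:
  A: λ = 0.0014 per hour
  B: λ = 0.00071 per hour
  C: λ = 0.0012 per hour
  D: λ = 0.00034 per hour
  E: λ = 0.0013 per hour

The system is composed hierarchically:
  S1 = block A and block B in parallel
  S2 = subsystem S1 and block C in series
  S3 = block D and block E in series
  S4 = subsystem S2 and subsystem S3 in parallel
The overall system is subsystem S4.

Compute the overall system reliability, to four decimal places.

0.9332

R(A) = exp(−0.0014 × 200) = 0.755784
R(B) = exp(−0.00071 × 200) = 0.867621
R(C) = exp(−0.0012 × 200) = 0.786628
R(D) = exp(−0.00034 × 200) = 0.934260
R(E) = exp(−0.0013 × 200) = 0.771052
Parallel (A and B): 1 − (1 − 0.755784)(1 − 0.867621) = 0.967671
Series ([0.967671] and C): 0.967671 × 0.786628 = 0.761197
Series (D and E): 0.934260 × 0.771052 = 0.720363
Parallel ([0.761197] and [0.720363]): 1 − (1 − 0.761197)(1 − 0.720363) = 0.9332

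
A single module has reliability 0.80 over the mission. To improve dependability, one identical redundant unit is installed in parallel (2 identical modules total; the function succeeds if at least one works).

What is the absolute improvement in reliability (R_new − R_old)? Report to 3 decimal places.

R_before = 0.80
R_after = 1 − (1 − 0.80)^2 = 0.960
ΔR = 0.960 − 0.80 = 0.160

0.160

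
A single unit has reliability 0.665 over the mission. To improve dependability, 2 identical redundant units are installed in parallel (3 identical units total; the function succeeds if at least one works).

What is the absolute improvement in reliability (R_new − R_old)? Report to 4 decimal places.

0.2974

R_before = 0.665
R_after = 1 − (1 − 0.665)^3 = 0.9624
ΔR = 0.9624 − 0.665 = 0.2974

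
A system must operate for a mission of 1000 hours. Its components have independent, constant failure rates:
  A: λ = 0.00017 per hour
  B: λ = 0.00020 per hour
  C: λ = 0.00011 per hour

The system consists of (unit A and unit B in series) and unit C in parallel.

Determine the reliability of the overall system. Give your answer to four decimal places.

0.9678

R(A) = exp(−0.00017 × 1000) = 0.843665
R(B) = exp(−0.00020 × 1000) = 0.818731
R(C) = exp(−0.00011 × 1000) = 0.895834
Series (A and B): 0.843665 × 0.818731 = 0.690735
Parallel ([0.690735] and C): 1 − (1 − 0.690735)(1 − 0.895834) = 0.9678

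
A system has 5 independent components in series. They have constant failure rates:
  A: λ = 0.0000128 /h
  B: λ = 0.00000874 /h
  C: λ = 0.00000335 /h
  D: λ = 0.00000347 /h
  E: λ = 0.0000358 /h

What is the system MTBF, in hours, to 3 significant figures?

Series of exponential components: λ_sys = Σ λ_i
λ_sys = 0.0000128 + 0.00000874 + 0.00000335 + 0.00000347 + 0.0000358 = 6.4160e-05 /h
MTBF = 1 / λ_sys = 15600 h

15600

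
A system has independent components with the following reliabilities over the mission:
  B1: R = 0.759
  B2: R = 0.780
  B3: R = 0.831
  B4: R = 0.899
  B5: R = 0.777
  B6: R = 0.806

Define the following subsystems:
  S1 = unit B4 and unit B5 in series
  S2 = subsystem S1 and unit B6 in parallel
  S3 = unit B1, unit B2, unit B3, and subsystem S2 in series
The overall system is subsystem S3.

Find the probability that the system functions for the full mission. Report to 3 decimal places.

0.463

Series (B4 and B5): 0.89900 × 0.77700 = 0.69852
Parallel ([0.69852] and B6): 1 − (1 − 0.69852)(1 − 0.80600) = 0.94151
Series (B1, B2, B3, and [0.94151]): 0.75900 × 0.78000 × 0.83100 × 0.94151 = 0.463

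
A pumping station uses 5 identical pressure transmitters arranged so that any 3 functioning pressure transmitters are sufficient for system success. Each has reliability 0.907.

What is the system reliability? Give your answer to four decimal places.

R = Σ_{i=3}^{5} C(5,i) p^i (1−p)^{5−i} with p = 0.907
C(5,3)·0.907^3·0.093^2 = 0.064534
C(5,4)·0.907^4·0.093^1 = 0.314689
C(5,5)·0.907^5·0.093^0 = 0.613813
Sum = 0.9930

0.9930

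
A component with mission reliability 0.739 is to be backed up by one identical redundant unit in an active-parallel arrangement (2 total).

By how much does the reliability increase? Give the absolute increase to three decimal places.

R_before = 0.739
R_after = 1 − (1 − 0.739)^2 = 0.932
ΔR = 0.932 − 0.739 = 0.193

0.193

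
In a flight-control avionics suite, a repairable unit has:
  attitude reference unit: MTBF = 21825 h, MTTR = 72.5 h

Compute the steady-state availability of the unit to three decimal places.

0.997

A(attitude reference unit) = MTBF/(MTBF+MTTR) = 21825/(21825+72.5) = 0.997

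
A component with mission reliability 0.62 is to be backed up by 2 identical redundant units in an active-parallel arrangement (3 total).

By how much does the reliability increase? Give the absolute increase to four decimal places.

0.3251

R_before = 0.62
R_after = 1 − (1 − 0.62)^3 = 0.9451
ΔR = 0.9451 − 0.62 = 0.3251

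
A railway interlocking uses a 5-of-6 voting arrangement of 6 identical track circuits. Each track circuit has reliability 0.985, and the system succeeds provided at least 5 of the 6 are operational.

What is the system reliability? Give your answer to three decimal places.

0.997

R = Σ_{i=5}^{6} C(6,i) p^i (1−p)^{6−i} with p = 0.985
C(6,5)·0.985^5·0.015^1 = 0.08345
C(6,6)·0.985^6·0.015^0 = 0.91331
Sum = 0.997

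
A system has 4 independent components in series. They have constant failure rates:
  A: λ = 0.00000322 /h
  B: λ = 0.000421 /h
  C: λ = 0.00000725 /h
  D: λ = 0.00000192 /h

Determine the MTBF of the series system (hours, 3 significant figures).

2310

Series of exponential components: λ_sys = Σ λ_i
λ_sys = 0.00000322 + 0.000421 + 0.00000725 + 0.00000192 = 4.3339e-04 /h
MTBF = 1 / λ_sys = 2310 h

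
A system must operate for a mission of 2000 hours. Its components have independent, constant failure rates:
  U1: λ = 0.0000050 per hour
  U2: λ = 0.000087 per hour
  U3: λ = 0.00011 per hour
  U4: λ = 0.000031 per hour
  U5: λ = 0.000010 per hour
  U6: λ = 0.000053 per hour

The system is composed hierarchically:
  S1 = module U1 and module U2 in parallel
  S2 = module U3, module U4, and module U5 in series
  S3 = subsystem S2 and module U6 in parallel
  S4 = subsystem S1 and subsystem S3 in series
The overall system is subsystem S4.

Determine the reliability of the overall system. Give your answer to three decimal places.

0.972

R(U1) = exp(−0.0000050 × 2000) = 0.99005
R(U2) = exp(−0.000087 × 2000) = 0.84030
R(U3) = exp(−0.00011 × 2000) = 0.80252
R(U4) = exp(−0.000031 × 2000) = 0.93988
R(U5) = exp(−0.000010 × 2000) = 0.98020
R(U6) = exp(−0.000053 × 2000) = 0.89942
Parallel (U1 and U2): 1 − (1 − 0.99005)(1 − 0.84030) = 0.99841
Series (U3, U4, and U5): 0.80252 × 0.93988 × 0.98020 = 0.73934
Parallel ([0.73934] and U6): 1 − (1 − 0.73934)(1 − 0.89942) = 0.97378
Series ([0.99841] and [0.97378]): 0.99841 × 0.97378 = 0.972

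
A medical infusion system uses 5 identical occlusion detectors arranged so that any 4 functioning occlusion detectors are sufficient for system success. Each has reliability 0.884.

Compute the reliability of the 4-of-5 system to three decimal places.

0.894

R = Σ_{i=4}^{5} C(5,i) p^i (1−p)^{5−i} with p = 0.884
C(5,4)·0.884^4·0.116^1 = 0.35419
C(5,5)·0.884^5·0.116^0 = 0.53984
Sum = 0.894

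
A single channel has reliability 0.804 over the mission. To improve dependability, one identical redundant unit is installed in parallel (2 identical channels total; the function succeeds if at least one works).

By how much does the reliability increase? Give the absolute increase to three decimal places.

R_before = 0.804
R_after = 1 − (1 − 0.804)^2 = 0.962
ΔR = 0.962 − 0.804 = 0.158

0.158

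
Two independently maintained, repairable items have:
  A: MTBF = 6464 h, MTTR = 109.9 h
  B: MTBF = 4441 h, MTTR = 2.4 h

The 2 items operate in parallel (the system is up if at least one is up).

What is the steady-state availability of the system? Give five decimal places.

0.99999

A(A) = MTBF/(MTBF+MTTR) = 6464/(6464+109.9) = 0.983282
A(B) = MTBF/(MTBF+MTTR) = 4441/(4441+2.4) = 0.999460
Parallel availability: 1 − (1 − 0.983282)(1 − 0.999460) = 0.99999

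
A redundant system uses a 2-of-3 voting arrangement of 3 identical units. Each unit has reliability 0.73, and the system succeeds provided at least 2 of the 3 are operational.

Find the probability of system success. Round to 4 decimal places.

0.8207

R = Σ_{i=2}^{3} C(3,i) p^i (1−p)^{3−i} with p = 0.73
C(3,2)·0.73^2·0.27^1 = 0.431649
C(3,3)·0.73^3·0.27^0 = 0.389017
Sum = 0.8207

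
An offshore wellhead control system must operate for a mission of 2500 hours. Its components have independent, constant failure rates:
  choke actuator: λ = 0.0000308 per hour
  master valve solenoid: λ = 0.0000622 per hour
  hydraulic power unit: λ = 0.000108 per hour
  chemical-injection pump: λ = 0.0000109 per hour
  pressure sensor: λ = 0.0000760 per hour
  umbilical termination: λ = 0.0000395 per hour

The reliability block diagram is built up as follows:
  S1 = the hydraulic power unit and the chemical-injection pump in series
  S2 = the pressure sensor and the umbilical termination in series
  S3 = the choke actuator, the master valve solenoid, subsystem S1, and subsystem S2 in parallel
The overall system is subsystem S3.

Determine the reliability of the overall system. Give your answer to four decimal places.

0.9993

R(choke actuator) = exp(−0.0000308 × 2500) = 0.925890
R(master valve solenoid) = exp(−0.0000622 × 2500) = 0.855987
R(hydraulic power unit) = exp(−0.000108 × 2500) = 0.763379
R(chemical-injection pump) = exp(−0.0000109 × 2500) = 0.973118
R(pressure sensor) = exp(−0.0000760 × 2500) = 0.826959
R(umbilical termination) = exp(−0.0000395 × 2500) = 0.905969
Series (hydraulic power unit and chemical-injection pump): 0.763379 × 0.973118 = 0.742858
Series (pressure sensor and umbilical termination): 0.826959 × 0.905969 = 0.749199
Parallel (choke actuator, master valve solenoid, [0.742858], and [0.749199]): 1 − (1 − 0.925890)(1 − 0.855987)(1 − 0.742858)(1 − 0.749199) = 0.9993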